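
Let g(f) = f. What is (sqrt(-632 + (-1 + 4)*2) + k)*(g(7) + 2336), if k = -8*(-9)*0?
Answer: 2343*I*sqrt(626) ≈ 58622.0*I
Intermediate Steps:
k = 0 (k = 72*0 = 0)
(sqrt(-632 + (-1 + 4)*2) + k)*(g(7) + 2336) = (sqrt(-632 + (-1 + 4)*2) + 0)*(7 + 2336) = (sqrt(-632 + 3*2) + 0)*2343 = (sqrt(-632 + 6) + 0)*2343 = (sqrt(-626) + 0)*2343 = (I*sqrt(626) + 0)*2343 = (I*sqrt(626))*2343 = 2343*I*sqrt(626)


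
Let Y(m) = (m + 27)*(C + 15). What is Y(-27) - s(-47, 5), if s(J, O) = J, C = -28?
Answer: 47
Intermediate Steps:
Y(m) = -351 - 13*m (Y(m) = (m + 27)*(-28 + 15) = (27 + m)*(-13) = -351 - 13*m)
Y(-27) - s(-47, 5) = (-351 - 13*(-27)) - 1*(-47) = (-351 + 351) + 47 = 0 + 47 = 47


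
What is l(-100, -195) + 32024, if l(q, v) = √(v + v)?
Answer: 32024 + I*√390 ≈ 32024.0 + 19.748*I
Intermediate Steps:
l(q, v) = √2*√v (l(q, v) = √(2*v) = √2*√v)
l(-100, -195) + 32024 = √2*√(-195) + 32024 = √2*(I*√195) + 32024 = I*√390 + 32024 = 32024 + I*√390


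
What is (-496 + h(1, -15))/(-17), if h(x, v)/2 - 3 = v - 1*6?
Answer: 532/17 ≈ 31.294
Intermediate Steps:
h(x, v) = -6 + 2*v (h(x, v) = 6 + 2*(v - 1*6) = 6 + 2*(v - 6) = 6 + 2*(-6 + v) = 6 + (-12 + 2*v) = -6 + 2*v)
(-496 + h(1, -15))/(-17) = (-496 + (-6 + 2*(-15)))/(-17) = (-496 + (-6 - 30))*(-1/17) = (-496 - 36)*(-1/17) = -532*(-1/17) = 532/17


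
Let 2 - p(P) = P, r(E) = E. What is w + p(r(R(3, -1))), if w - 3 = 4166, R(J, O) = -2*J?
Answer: 4177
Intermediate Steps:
p(P) = 2 - P
w = 4169 (w = 3 + 4166 = 4169)
w + p(r(R(3, -1))) = 4169 + (2 - (-2)*3) = 4169 + (2 - 1*(-6)) = 4169 + (2 + 6) = 4169 + 8 = 4177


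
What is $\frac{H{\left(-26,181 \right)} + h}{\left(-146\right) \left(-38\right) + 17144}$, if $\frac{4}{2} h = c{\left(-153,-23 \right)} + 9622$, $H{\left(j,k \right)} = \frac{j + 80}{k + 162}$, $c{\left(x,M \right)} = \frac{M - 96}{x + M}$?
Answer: $\frac{580920721}{2739741312} \approx 0.21203$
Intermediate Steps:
$c{\left(x,M \right)} = \frac{-96 + M}{M + x}$
$H{\left(j,k \right)} = \frac{80 + j}{162 + k}$
$h = \frac{1693591}{352}$ ($h = \frac{\frac{-96 - 23}{-23 - 153} + 9622}{2} = \frac{\frac{1}{-176} \left(-119\right) + 9622}{2} = \frac{\left(- \frac{1}{176}\right) \left(-119\right) + 9622}{2} = \frac{\frac{119}{176} + 9622}{2} = \frac{1}{2} \cdot \frac{1693591}{176} = \frac{1693591}{352} \approx 4811.3$)
$\frac{H{\left(-26,181 \right)} + h}{\left(-146\right) \left(-38\right) + 17144} = \frac{\frac{80 - 26}{162 + 181} + \frac{1693591}{352}}{\left(-146\right) \left(-38\right) + 17144} = \frac{\frac{1}{343} \cdot 54 + \frac{1693591}{352}}{5548 + 17144} = \frac{\frac{1}{343} \cdot 54 + \frac{1693591}{352}}{22692} = \left(\frac{54}{343} + \frac{1693591}{352}\right) \frac{1}{22692} = \frac{580920721}{120736} \cdot \frac{1}{22692} = \frac{580920721}{2739741312}$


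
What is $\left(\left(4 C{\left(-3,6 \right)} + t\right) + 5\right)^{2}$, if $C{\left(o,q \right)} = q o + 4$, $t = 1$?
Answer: $2500$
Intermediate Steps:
$C{\left(o,q \right)} = 4 + o q$ ($C{\left(o,q \right)} = o q + 4 = 4 + o q$)
$\left(\left(4 C{\left(-3,6 \right)} + t\right) + 5\right)^{2} = \left(\left(4 \left(4 - 18\right) + 1\right) + 5\right)^{2} = \left(\left(4 \left(-14\right) + 1\right) + 5\right)^{2} = \left(\left(-56 + 1\right) + 5\right)^{2} = \left(-55 + 5\right)^{2} = \left(-50\right)^{2} = 2500$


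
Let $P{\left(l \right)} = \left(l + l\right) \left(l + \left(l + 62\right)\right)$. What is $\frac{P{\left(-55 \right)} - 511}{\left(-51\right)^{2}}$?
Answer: $\frac{4769}{2601} \approx 1.8335$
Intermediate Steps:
$P{\left(l \right)} = 2 l \left(62 + 2 l\right)$ ($P{\left(l \right)} = 2 l \left(l + \left(62 + l\right)\right) = 2 l \left(62 + 2 l\right)$)
$\frac{P{\left(-55 \right)} - 511}{\left(-51\right)^{2}} = \frac{4 \left(-55\right) \left(31 - 55\right) - 511}{\left(-51\right)^{2}} = \frac{4 \left(-55\right) \left(-24\right) - 511}{2601} = \left(5280 - 511\right) \frac{1}{2601} = 4769 \cdot \frac{1}{2601} = \frac{4769}{2601}$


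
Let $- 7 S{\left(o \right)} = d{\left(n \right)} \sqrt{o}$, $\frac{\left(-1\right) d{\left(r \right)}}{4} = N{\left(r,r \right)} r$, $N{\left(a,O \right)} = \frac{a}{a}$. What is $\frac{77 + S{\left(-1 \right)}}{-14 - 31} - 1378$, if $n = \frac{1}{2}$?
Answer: $- \frac{62087}{45} - \frac{2 i}{315} \approx -1379.7 - 0.0063492 i$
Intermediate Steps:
$N{\left(a,O \right)} = 1$
$n = \frac{1}{2} \approx 0.5$
$d{\left(r \right)} = - 4 r$ ($d{\left(r \right)} = - 4 \cdot 1 r = - 4 r$)
$S{\left(o \right)} = \frac{2 \sqrt{o}}{7}$ ($S{\left(o \right)} = - \frac{\left(-4\right) \frac{1}{2} \sqrt{o}}{7} = - \frac{\left(-2\right) \sqrt{o}}{7} = \frac{2 \sqrt{o}}{7}$)
$\frac{77 + S{\left(-1 \right)}}{-14 - 31} - 1378 = \frac{77 + \frac{2 \sqrt{-1}}{7}}{-14 - 31} - 1378 = \frac{77 + \frac{2 i}{7}}{-45} - 1378 = \left(77 + \frac{2 i}{7}\right) \left(- \frac{1}{45}\right) - 1378 = \left(- \frac{77}{45} - \frac{2 i}{315}\right) - 1378 = - \frac{62087}{45} - \frac{2 i}{315}$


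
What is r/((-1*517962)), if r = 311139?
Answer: -103713/172654 ≈ -0.60070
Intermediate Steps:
r/((-1*517962)) = 311139/((-1*517962)) = 311139/(-517962) = 311139*(-1/517962) = -103713/172654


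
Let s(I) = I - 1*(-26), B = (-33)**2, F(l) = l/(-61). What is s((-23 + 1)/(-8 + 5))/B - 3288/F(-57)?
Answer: -218416652/62073 ≈ -3518.7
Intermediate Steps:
F(l) = -l/61 (F(l) = l*(-1/61) = -l/61)
B = 1089
s(I) = 26 + I (s(I) = I + 26 = 26 + I)
s((-23 + 1)/(-8 + 5))/B - 3288/F(-57) = (26 + (-23 + 1)/(-8 + 5))/1089 - 3288/((-1/61*(-57))) = (26 - 22/(-3))*(1/1089) - 3288/57/61 = (26 - 22*(-1/3))*(1/1089) - 3288*61/57 = (26 + 22/3)*(1/1089) - 66856/19 = (100/3)*(1/1089) - 66856/19 = 100/3267 - 66856/19 = -218416652/62073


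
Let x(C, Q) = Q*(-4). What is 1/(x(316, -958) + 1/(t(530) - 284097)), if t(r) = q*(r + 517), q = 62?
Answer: 219183/839909255 ≈ 0.00026096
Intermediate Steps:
x(C, Q) = -4*Q
t(r) = 32054 + 62*r (t(r) = 62*(r + 517) = 62*(517 + r) = 32054 + 62*r)
1/(x(316, -958) + 1/(t(530) - 284097)) = 1/(-4*(-958) + 1/((32054 + 62*530) - 284097)) = 1/(3832 + 1/((32054 + 32860) - 284097)) = 1/(3832 + 1/(64914 - 284097)) = 1/(3832 + 1/(-219183)) = 1/(3832 - 1/219183) = 1/(839909255/219183) = 219183/839909255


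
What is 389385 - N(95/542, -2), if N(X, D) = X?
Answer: 211046575/542 ≈ 3.8939e+5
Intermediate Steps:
389385 - N(95/542, -2) = 389385 - 95/542 = 211046575/542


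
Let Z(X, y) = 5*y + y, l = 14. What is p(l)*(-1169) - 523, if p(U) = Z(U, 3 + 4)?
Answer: -49621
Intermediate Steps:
Z(X, y) = 6*y
p(U) = 42 (p(U) = 6*(3 + 4) = 6*7 = 42)
p(l)*(-1169) - 523 = 42*(-1169) - 523 = -49098 - 523 = -49621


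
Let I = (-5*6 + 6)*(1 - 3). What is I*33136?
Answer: 1590528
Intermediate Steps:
I = 48 (I = (-30 + 6)*(-2) = -24*(-2) = 48)
I*33136 = 48*33136 = 1590528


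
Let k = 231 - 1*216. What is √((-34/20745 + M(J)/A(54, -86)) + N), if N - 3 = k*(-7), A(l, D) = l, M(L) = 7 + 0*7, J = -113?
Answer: I*√175364524470/41490 ≈ 10.093*I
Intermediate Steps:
k = 15 (k = 231 - 216 = 15)
M(L) = 7 (M(L) = 7 + 0 = 7)
N = -102 (N = 3 + 15*(-7) = 3 - 105 = -102)
√((-34/20745 + M(J)/A(54, -86)) + N) = √((-34/20745 + 7/54) - 102) = √(15931/124470 - 102) = √(-12680009/124470) = I*√175364524470/41490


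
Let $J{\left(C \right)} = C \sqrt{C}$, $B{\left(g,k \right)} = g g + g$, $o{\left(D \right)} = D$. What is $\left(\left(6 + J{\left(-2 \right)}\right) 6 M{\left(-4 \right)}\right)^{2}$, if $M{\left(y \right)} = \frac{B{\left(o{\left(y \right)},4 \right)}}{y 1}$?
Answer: $9072 - 7776 i \sqrt{2} \approx 9072.0 - 10997.0 i$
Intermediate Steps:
$B{\left(g,k \right)} = g + g^{2}$ ($B{\left(g,k \right)} = g^{2} + g = g + g^{2}$)
$J{\left(C \right)} = C^{\frac{3}{2}}$
$M{\left(y \right)} = 1 + y$ ($M{\left(y \right)} = \frac{y \left(1 + y\right)}{y 1} = \frac{y \left(1 + y\right)}{y} = 1 + y$)
$\left(\left(6 + J{\left(-2 \right)}\right) 6 M{\left(-4 \right)}\right)^{2} = \left(\left(6 + \left(-2\right)^{\frac{3}{2}}\right) 6 \left(1 - 4\right)\right)^{2} = \left(\left(6 - 2 i \sqrt{2}\right) 6 \left(-3\right)\right)^{2} = \left(\left(36 - 12 i \sqrt{2}\right) \left(-3\right)\right)^{2} = \left(-108 + 36 i \sqrt{2}\right)^{2}$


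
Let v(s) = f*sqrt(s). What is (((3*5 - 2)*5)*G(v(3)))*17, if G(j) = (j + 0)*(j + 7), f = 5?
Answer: 82875 + 38675*sqrt(3) ≈ 1.4986e+5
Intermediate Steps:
v(s) = 5*sqrt(s)
G(j) = j*(7 + j)
(((3*5 - 2)*5)*G(v(3)))*17 = (((3*5 - 2)*5)*((5*sqrt(3))*(7 + 5*sqrt(3))))*17 = (((15 - 2)*5)*(5*sqrt(3)*(7 + 5*sqrt(3))))*17 = ((13*5)*(5*sqrt(3)*(7 + 5*sqrt(3))))*17 = (65*(5*sqrt(3)*(7 + 5*sqrt(3))))*17 = (325*sqrt(3)*(7 + 5*sqrt(3)))*17 = 5525*sqrt(3)*(7 + 5*sqrt(3))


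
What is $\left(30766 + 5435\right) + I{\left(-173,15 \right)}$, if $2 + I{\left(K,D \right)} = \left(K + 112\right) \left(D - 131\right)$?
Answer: $43275$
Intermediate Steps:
$I{\left(K,D \right)} = -2 + \left(-131 + D\right) \left(112 + K\right)$ ($I{\left(K,D \right)} = -2 + \left(K + 112\right) \left(D - 131\right) = -2 + \left(112 + K\right) \left(-131 + D\right) = -2 + \left(-131 + D\right) \left(112 + K\right)$)
$\left(30766 + 5435\right) + I{\left(-173,15 \right)} = \left(30766 + 5435\right) + \left(-14674 - -22663 + 112 \cdot 15 + 15 \left(-173\right)\right) = 36201 + \left(-14674 + 22663 + 1680 - 2595\right) = 36201 + 7074 = 43275$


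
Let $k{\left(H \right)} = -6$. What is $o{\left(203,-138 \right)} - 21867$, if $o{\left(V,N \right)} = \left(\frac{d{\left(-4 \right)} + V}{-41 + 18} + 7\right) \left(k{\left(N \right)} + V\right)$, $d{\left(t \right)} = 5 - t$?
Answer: $- \frac{512988}{23} \approx -22304.0$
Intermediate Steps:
$o{\left(V,N \right)} = \left(-6 + V\right) \left(\frac{152}{23} - \frac{V}{23}\right)$ ($o{\left(V,N \right)} = \left(\frac{\left(5 - -4\right) + V}{-41 + 18} + 7\right) \left(-6 + V\right) = \left(\frac{\left(5 + 4\right) + V}{-23} + 7\right) \left(-6 + V\right) = \left(\left(9 + V\right) \left(- \frac{1}{23}\right) + 7\right) \left(-6 + V\right) = \left(\left(- \frac{9}{23} - \frac{V}{23}\right) + 7\right) \left(-6 + V\right) = \left(\frac{152}{23} - \frac{V}{23}\right) \left(-6 + V\right) = \left(-6 + V\right) \left(\frac{152}{23} - \frac{V}{23}\right)$)
$o{\left(203,-138 \right)} - 21867 = \left(- \frac{912}{23} - \frac{203^{2}}{23} + \frac{158}{23} \cdot 203\right) - 21867 = \left(- \frac{912}{23} - \frac{41209}{23} + \frac{32074}{23}\right) - 21867 = - \frac{10047}{23} - 21867 = - \frac{512988}{23}$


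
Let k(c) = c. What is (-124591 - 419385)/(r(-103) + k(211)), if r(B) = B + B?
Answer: -543976/5 ≈ -1.0880e+5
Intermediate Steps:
r(B) = 2*B
(-124591 - 419385)/(r(-103) + k(211)) = (-124591 - 419385)/(2*(-103) + 211) = -543976/(-206 + 211) = -543976/5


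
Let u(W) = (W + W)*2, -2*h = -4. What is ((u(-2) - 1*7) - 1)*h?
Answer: -32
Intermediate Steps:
h = 2 (h = -1/2*(-4) = 2)
u(W) = 4*W (u(W) = (2*W)*2 = 4*W)
((u(-2) - 1*7) - 1)*h = ((4*(-2) - 1*7) - 1)*2 = ((-8 - 7) - 1)*2 = (-15 - 1)*2 = -16*2 = -32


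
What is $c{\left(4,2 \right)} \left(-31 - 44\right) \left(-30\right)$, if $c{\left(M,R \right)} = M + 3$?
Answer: $15750$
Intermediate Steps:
$c{\left(M,R \right)} = 3 + M$
$c{\left(4,2 \right)} \left(-31 - 44\right) \left(-30\right) = \left(3 + 4\right) \left(-31 - 44\right) \left(-30\right) = 7 \left(-75\right) \left(-30\right) = \left(-525\right) \left(-30\right) = 15750$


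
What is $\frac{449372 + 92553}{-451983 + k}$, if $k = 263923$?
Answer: $- \frac{108385}{37612} \approx -2.8817$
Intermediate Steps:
$\frac{449372 + 92553}{-451983 + k} = \frac{449372 + 92553}{-451983 + 263923} = \frac{541925}{-188060} = 541925 \left(- \frac{1}{188060}\right) = - \frac{108385}{37612}$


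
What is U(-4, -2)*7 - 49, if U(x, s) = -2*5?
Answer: -119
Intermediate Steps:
U(x, s) = -10
U(-4, -2)*7 - 49 = -10*7 - 49 = -70 - 49 = -119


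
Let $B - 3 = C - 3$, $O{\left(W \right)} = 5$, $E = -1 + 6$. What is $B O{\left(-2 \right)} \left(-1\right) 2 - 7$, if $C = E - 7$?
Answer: $13$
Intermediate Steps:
$E = 5$
$C = -2$ ($C = 5 - 7 = -2$)
$B = -2$ ($B = 3 - 5 = -2$)
$B O{\left(-2 \right)} \left(-1\right) 2 - 7 = - 2 \cdot 5 \left(-1\right) 2 - 7 = - 2 \left(\left(-5\right) 2\right) - 7 = \left(-2\right) \left(-10\right) - 7 = 20 - 7 = 13$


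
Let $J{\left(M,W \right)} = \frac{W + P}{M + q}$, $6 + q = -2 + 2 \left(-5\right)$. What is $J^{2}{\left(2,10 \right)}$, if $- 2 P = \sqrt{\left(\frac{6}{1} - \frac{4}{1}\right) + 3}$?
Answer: $\frac{\left(-20 + \sqrt{5}\right)^{2}}{1024} \approx 0.30816$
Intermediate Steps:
$P = - \frac{\sqrt{5}}{2}$ ($P = - \frac{\sqrt{\left(\frac{6}{1} - \frac{4}{1}\right) + 3}}{2} = - \frac{\sqrt{\left(6 \cdot 1 - 4\right) + 3}}{2} = - \frac{\sqrt{\left(6 - 4\right) + 3}}{2} = - \frac{\sqrt{2 + 3}}{2} = - \frac{\sqrt{5}}{2} \approx -1.118$)
$q = -18$ ($q = -6 + \left(-2 + 2 \left(-5\right)\right) = -6 - 12 = -18$)
$J{\left(M,W \right)} = \frac{W - \frac{\sqrt{5}}{2}}{-18 + M}$ ($J{\left(M,W \right)} = \frac{W - \frac{\sqrt{5}}{2}}{M - 18} = \frac{W - \frac{\sqrt{5}}{2}}{-18 + M}$)
$J^{2}{\left(2,10 \right)} = \left(\frac{10 - \frac{\sqrt{5}}{2}}{-18 + 2}\right)^{2} = \left(\frac{10 - \frac{\sqrt{5}}{2}}{-16}\right)^{2} = \left(- \frac{10 - \frac{\sqrt{5}}{2}}{16}\right)^{2} = \left(- \frac{5}{8} + \frac{\sqrt{5}}{32}\right)^{2}$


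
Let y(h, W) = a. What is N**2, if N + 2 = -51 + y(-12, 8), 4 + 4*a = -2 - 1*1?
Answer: 47961/16 ≈ 2997.6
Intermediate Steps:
a = -7/4 (a = -1 + (-2 - 1*1)/4 = -1 + (-2 - 1)/4 = -1 + (1/4)*(-3) = -1 - 3/4 = -7/4 ≈ -1.7500)
y(h, W) = -7/4
N = -219/4 (N = -2 + (-51 - 7/4) = -2 - 211/4 = -219/4 ≈ -54.750)
N**2 = (-219/4)**2 = 47961/16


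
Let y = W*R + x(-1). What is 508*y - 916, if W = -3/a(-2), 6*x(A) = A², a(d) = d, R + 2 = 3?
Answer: -208/3 ≈ -69.333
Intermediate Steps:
R = 1 (R = -2 + 3 = 1)
x(A) = A²/6
W = 3/2 (W = -3/(-2) = -3*(-½) = 3/2 ≈ 1.5000)
y = 5/3 (y = (3/2)*1 + (⅙)*(-1)² = 3/2 + (⅙)*1 = 3/2 + ⅙ = 5/3 ≈ 1.6667)
508*y - 916 = 508*(5/3) - 916 = 2540/3 - 916 = -208/3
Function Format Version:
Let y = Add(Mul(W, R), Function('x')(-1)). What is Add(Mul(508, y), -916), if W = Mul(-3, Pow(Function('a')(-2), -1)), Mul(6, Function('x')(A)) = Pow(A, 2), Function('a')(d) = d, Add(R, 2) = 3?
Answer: Rational(-208, 3) ≈ -69.333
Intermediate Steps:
R = 1 (R = Add(-2, 3) = 1)
Function('x')(A) = Mul(Rational(1, 6), Pow(A, 2))
W = Rational(3, 2) (W = Mul(-3, Pow(-2, -1)) = Mul(-3, Rational(-1, 2)) = Rational(3, 2) ≈ 1.5000)
y = Rational(5, 3) (y = Add(Mul(Rational(3, 2), 1), Mul(Rational(1, 6), Pow(-1, 2))) = Add(Rational(3, 2), Mul(Rational(1, 6), 1)) = Add(Rational(3, 2), Rational(1, 6)) = Rational(5, 3) ≈ 1.6667)
Add(Mul(508, y), -916) = Add(Mul(508, Rational(5, 3)), -916) = Add(Rational(2540, 3), -916) = Rational(-208, 3)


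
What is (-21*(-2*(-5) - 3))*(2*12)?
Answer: -3528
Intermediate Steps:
(-21*(-2*(-5) - 3))*(2*12) = -21*(10 - 3)*24 = -21*7*24 = -147*24 = -3528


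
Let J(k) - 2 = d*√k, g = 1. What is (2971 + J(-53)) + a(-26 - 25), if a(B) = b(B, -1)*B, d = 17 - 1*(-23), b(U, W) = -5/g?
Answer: 3228 + 40*I*√53 ≈ 3228.0 + 291.2*I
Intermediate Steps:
b(U, W) = -5 (b(U, W) = -5/1 = -5*1 = -5)
d = 40 (d = 17 + 23 = 40)
a(B) = -5*B
J(k) = 2 + 40*√k
(2971 + J(-53)) + a(-26 - 25) = (2971 + (2 + 40*√(-53))) - 5*(-26 - 25) = (2971 + (2 + 40*(I*√53))) - 5*(-51) = (2971 + (2 + 40*I*√53)) + 255 = (2973 + 40*I*√53) + 255 = 3228 + 40*I*√53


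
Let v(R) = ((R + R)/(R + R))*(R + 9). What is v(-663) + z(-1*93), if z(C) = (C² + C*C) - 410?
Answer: 16234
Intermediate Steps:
v(R) = 9 + R (v(R) = ((2*R)/((2*R)))*(9 + R) = ((2*R)*(1/(2*R)))*(9 + R) = 1*(9 + R) = 9 + R)
z(C) = -410 + 2*C² (z(C) = (C² + C²) - 410 = 2*C² - 410 = -410 + 2*C²)
v(-663) + z(-1*93) = (9 - 663) + (-410 + 2*(-1*93)²) = -654 + (-410 + 2*(-93)²) = -654 + (-410 + 2*8649) = -654 + (-410 + 17298) = -654 + 16888 = 16234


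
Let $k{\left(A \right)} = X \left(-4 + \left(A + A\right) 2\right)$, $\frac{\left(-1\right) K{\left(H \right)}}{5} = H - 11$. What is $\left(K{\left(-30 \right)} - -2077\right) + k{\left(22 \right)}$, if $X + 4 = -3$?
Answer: $1694$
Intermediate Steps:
$X = -7$ ($X = -4 - 3 = -7$)
$K{\left(H \right)} = 55 - 5 H$ ($K{\left(H \right)} = - 5 \left(H - 11\right) = - 5 \left(-11 + H\right) = 55 - 5 H$)
$k{\left(A \right)} = 28 - 28 A$ ($k{\left(A \right)} = - 7 \left(-4 + \left(A + A\right) 2\right) = - 7 \left(-4 + 2 A 2\right) = - 7 \left(-4 + 4 A\right) = 28 - 28 A$)
$\left(K{\left(-30 \right)} - -2077\right) + k{\left(22 \right)} = \left(\left(55 - -150\right) - -2077\right) + \left(28 - 616\right) = \left(\left(55 + 150\right) + 2077\right) + \left(28 - 616\right) = \left(205 + 2077\right) - 588 = 2282 - 588 = 1694$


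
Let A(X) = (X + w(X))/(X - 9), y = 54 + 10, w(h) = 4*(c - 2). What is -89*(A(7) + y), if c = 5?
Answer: -9701/2 ≈ -4850.5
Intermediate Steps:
w(h) = 12 (w(h) = 4*(5 - 2) = 4*3 = 12)
y = 64
A(X) = (12 + X)/(-9 + X) (A(X) = (X + 12)/(X - 9) = (12 + X)/(-9 + X))
-89*(A(7) + y) = -89*((12 + 7)/(-9 + 7) + 64) = -89*(19/(-2) + 64) = -89*(-½*19 + 64) = -89*(-19/2 + 64) = -89*109/2 = -9701/2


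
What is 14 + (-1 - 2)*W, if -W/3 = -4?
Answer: -22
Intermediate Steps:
W = 12 (W = -3*(-4) = 12)
14 + (-1 - 2)*W = 14 + (-1 - 2)*12 = 14 - 3*12 = 14 - 36 = -22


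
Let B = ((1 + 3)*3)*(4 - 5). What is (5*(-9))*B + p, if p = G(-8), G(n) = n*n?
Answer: 604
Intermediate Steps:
G(n) = n**2
p = 64 (p = (-8)**2 = 64)
B = -12 (B = (4*3)*(-1) = 12*(-1) = -12)
(5*(-9))*B + p = (5*(-9))*(-12) + 64 = -45*(-12) + 64 = 540 + 64 = 604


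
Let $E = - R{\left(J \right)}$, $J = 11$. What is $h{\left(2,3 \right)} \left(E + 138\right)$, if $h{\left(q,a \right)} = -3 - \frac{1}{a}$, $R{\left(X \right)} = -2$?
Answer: $- \frac{1400}{3} \approx -466.67$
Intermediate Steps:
$E = 2$ ($E = \left(-1\right) \left(-2\right) = 2$)
$h{\left(2,3 \right)} \left(E + 138\right) = \left(-3 - \frac{1}{3}\right) \left(2 + 138\right) = \left(-3 - \frac{1}{3}\right) 140 = \left(- \frac{10}{3}\right) 140 = - \frac{1400}{3}$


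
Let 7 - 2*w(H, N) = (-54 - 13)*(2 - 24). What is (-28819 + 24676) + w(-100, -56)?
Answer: -9753/2 ≈ -4876.5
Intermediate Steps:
w(H, N) = -1467/2 (w(H, N) = 7/2 - (-54 - 13)*(2 - 24)/2 = 7/2 - (-67)*(-22)/2 = 7/2 - ½*1474 = 7/2 - 737 = -1467/2)
(-28819 + 24676) + w(-100, -56) = (-28819 + 24676) - 1467/2 = -4143 - 1467/2 = -9753/2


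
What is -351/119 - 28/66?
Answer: -13249/3927 ≈ -3.3738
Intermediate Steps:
-351/119 - 28/66 = -351*1/119 - 28*1/66 = -351/119 - 14/33 = -13249/3927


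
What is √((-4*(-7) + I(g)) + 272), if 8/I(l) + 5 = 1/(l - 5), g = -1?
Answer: 6*√7967/31 ≈ 17.276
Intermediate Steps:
I(l) = 8/(-5 + 1/(-5 + l)) (I(l) = 8/(-5 + 1/(l - 5)) = 8/(-5 + 1/(-5 + l)))
√((-4*(-7) + I(g)) + 272) = √((-4*(-7) + 8*(5 - 1*(-1))/(-26 + 5*(-1))) + 272) = √((28 + 8*(5 + 1)/(-26 - 5)) + 272) = √((28 + 8*6/(-31)) + 272) = √((28 + 8*(-1/31)*6) + 272) = √((28 - 48/31) + 272) = √(820/31 + 272) = √(9252/31) = 6*√7967/31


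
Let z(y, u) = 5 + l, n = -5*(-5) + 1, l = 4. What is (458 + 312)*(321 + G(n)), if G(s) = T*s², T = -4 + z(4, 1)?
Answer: 2849770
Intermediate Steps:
n = 26 (n = 25 + 1 = 26)
z(y, u) = 9 (z(y, u) = 5 + 4 = 9)
T = 5 (T = -4 + 9 = 5)
G(s) = 5*s²
(458 + 312)*(321 + G(n)) = (458 + 312)*(321 + 5*26²) = 770*(321 + 5*676) = 770*(321 + 3380) = 770*3701 = 2849770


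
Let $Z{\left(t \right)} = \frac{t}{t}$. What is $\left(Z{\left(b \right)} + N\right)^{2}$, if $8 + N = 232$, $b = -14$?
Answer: $50625$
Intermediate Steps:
$N = 224$ ($N = -8 + 232 = 224$)
$Z{\left(t \right)} = 1$
$\left(Z{\left(b \right)} + N\right)^{2} = \left(1 + 224\right)^{2} = 225^{2} = 50625$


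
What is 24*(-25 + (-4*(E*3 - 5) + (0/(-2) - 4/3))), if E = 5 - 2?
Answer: -1016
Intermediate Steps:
E = 3
24*(-25 + (-4*(E*3 - 5) + (0/(-2) - 4/3))) = 24*(-25 + (-4*(3*3 - 5) + (0/(-2) - 4/3))) = 24*(-25 + (-4*(9 - 5) + (0*(-1/2) - 4*1/3))) = 24*(-25 + (-4*4 + (0 - 4/3))) = 24*(-25 + (-16 - 4/3)) = 24*(-25 - 52/3) = 24*(-127/3) = -1016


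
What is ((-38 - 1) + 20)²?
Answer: 361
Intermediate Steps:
((-38 - 1) + 20)² = (-39 + 20)² = (-19)² = 361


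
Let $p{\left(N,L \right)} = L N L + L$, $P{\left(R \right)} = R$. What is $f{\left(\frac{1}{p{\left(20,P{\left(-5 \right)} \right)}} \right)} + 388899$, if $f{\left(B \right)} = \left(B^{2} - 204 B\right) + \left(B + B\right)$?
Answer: $\frac{95289877486}{245025} \approx 3.889 \cdot 10^{5}$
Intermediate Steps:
$p{\left(N,L \right)} = L + N L^{2}$ ($p{\left(N,L \right)} = N L^{2} + L = L + N L^{2}$)
$f{\left(B \right)} = B^{2} - 202 B$ ($f{\left(B \right)} = \left(B^{2} - 204 B\right) + 2 B = B^{2} - 202 B$)
$f{\left(\frac{1}{p{\left(20,P{\left(-5 \right)} \right)}} \right)} + 388899 = \frac{-202 + \frac{1}{\left(-5\right) \left(1 - 100\right)}}{\left(-5\right) \left(1 - 100\right)} + 388899 = \frac{-202 + \frac{1}{\left(-5\right) \left(-99\right)}}{\left(-5\right) \left(-99\right)} + 388899 = \frac{-202 + \frac{1}{495}}{495} + 388899 = \frac{1}{495} \left(- \frac{99989}{495}\right) + 388899 = - \frac{99989}{245025} + 388899 = \frac{95289877486}{245025}$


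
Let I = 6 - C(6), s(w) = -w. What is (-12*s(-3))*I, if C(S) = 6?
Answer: 0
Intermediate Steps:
I = 0 (I = 6 - 1*6 = 6 - 6 = 0)
(-12*s(-3))*I = -(-12)*(-3)*0 = -12*3*0 = -36*0 = 0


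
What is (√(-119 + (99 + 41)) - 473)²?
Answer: (473 - √21)² ≈ 2.1942e+5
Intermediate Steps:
(√(-119 + (99 + 41)) - 473)² = (√(-119 + 140) - 473)² = (√21 - 473)² = (-473 + √21)²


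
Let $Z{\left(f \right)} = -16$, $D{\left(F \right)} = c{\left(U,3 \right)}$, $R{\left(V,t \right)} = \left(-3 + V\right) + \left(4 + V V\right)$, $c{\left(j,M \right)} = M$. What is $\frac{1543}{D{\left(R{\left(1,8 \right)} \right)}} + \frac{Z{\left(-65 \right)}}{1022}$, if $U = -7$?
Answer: $\frac{788449}{1533} \approx 514.32$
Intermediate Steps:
$R{\left(V,t \right)} = 1 + V + V^{2}$ ($R{\left(V,t \right)} = \left(-3 + V\right) + \left(4 + V^{2}\right) = 1 + V + V^{2}$)
$D{\left(F \right)} = 3$
$\frac{1543}{D{\left(R{\left(1,8 \right)} \right)}} + \frac{Z{\left(-65 \right)}}{1022} = \frac{1543}{3} - \frac{16}{1022} = 1543 \cdot \frac{1}{3} - \frac{8}{511} = \frac{1543}{3} - \frac{8}{511} = \frac{788449}{1533}$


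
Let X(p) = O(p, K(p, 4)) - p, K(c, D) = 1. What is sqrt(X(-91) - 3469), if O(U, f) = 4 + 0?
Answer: I*sqrt(3374) ≈ 58.086*I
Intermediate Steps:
O(U, f) = 4
X(p) = 4 - p
sqrt(X(-91) - 3469) = sqrt((4 - 1*(-91)) - 3469) = sqrt((4 + 91) - 3469) = sqrt(95 - 3469) = sqrt(-3374) = I*sqrt(3374)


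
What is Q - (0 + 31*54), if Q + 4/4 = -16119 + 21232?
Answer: 3438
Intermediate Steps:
Q = 5112 (Q = -1 + (-16119 + 21232) = -1 + 5113 = 5112)
Q - (0 + 31*54) = 5112 - (0 + 31*54) = 5112 - (0 + 1674) = 5112 - 1*1674 = 5112 - 1674 = 3438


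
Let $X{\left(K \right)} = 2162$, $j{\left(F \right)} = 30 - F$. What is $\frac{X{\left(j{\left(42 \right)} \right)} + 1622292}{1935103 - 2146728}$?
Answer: $- \frac{1624454}{211625} \approx -7.6761$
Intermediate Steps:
$\frac{X{\left(j{\left(42 \right)} \right)} + 1622292}{1935103 - 2146728} = \frac{2162 + 1622292}{1935103 - 2146728} = \frac{1624454}{-211625} = 1624454 \left(- \frac{1}{211625}\right) = - \frac{1624454}{211625}$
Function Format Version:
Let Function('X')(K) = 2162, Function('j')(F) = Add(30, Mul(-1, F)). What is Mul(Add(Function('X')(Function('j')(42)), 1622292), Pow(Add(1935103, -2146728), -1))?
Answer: Rational(-1624454, 211625) ≈ -7.6761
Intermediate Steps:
Mul(Add(Function('X')(Function('j')(42)), 1622292), Pow(Add(1935103, -2146728), -1)) = Mul(Add(2162, 1622292), Pow(Add(1935103, -2146728), -1)) = Mul(1624454, Pow(-211625, -1)) = Mul(1624454, Rational(-1, 211625)) = Rational(-1624454, 211625)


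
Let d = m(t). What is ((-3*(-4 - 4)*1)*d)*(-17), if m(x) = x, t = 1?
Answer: -408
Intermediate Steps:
d = 1
((-3*(-4 - 4)*1)*d)*(-17) = ((-3*(-4 - 4)*1)*1)*(-17) = ((-3*(-8)*1)*1)*(-17) = ((24*1)*1)*(-17) = (24*1)*(-17) = 24*(-17) = -408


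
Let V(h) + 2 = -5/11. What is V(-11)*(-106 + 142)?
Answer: -972/11 ≈ -88.364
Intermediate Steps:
V(h) = -27/11 (V(h) = -2 - 5/11 = -27/11)
V(-11)*(-106 + 142) = -27*(-106 + 142)/11 = -27/11*36 = -972/11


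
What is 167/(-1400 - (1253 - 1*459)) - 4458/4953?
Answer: -3536001/3622294 ≈ -0.97618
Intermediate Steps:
167/(-1400 - (1253 - 1*459)) - 4458/4953 = 167/(-1400 - (1253 - 459)) - 4458*1/4953 = 167/(-1400 - 1*794) - 1486/1651 = 167/(-1400 - 794) - 1486/1651 = 167/(-2194) - 1486/1651 = 167*(-1/2194) - 1486/1651 = -167/2194 - 1486/1651 = -3536001/3622294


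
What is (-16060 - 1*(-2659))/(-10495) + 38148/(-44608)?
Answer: 2903361/6884720 ≈ 0.42171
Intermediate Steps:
(-16060 - 1*(-2659))/(-10495) + 38148/(-44608) = (-16060 + 2659)*(-1/10495) + 38148*(-1/44608) = -13401*(-1/10495) - 561/656 = 13401/10495 - 561/656 = 2903361/6884720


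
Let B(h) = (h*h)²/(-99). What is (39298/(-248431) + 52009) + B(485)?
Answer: -13744606989819856/24594669 ≈ -5.5884e+8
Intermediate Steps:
B(h) = -h⁴/99 (B(h) = (h²)²*(-1/99) = h⁴*(-1/99) = -h⁴/99)
(39298/(-248431) + 52009) + B(485) = (39298/(-248431) + 52009) - 1/99*485⁴ = (39298*(-1/248431) + 52009) - 1/99*55330800625 = (-39298/248431 + 52009) - 55330800625/99 = 12920608581/248431 - 55330800625/99 = -13744606989819856/24594669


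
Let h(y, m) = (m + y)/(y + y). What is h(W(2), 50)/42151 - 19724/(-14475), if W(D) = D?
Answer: 831574499/610135725 ≈ 1.3629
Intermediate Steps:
h(y, m) = (m + y)/(2*y) (h(y, m) = (m + y)/((2*y)) = (m + y)*(1/(2*y)) = (m + y)/(2*y))
h(W(2), 50)/42151 - 19724/(-14475) = ((½)*(50 + 2)/2)/42151 - 19724/(-14475) = ((½)*(½)*52)*(1/42151) - 19724*(-1/14475) = 13*(1/42151) + 19724/14475 = 13/42151 + 19724/14475 = 831574499/610135725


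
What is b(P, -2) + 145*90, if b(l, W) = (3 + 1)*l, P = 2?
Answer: 13058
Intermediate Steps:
b(l, W) = 4*l
b(P, -2) + 145*90 = 4*2 + 145*90 = 8 + 13050 = 13058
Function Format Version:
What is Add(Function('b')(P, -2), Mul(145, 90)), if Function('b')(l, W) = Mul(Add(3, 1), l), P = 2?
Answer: 13058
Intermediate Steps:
Function('b')(l, W) = Mul(4, l)
Add(Function('b')(P, -2), Mul(145, 90)) = Add(Mul(4, 2), Mul(145, 90)) = Add(8, 13050) = 13058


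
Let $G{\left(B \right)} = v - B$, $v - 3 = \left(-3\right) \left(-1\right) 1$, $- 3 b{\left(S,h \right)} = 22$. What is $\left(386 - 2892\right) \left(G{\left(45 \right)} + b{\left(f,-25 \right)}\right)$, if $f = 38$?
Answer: $\frac{348334}{3} \approx 1.1611 \cdot 10^{5}$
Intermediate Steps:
$b{\left(S,h \right)} = - \frac{22}{3}$ ($b{\left(S,h \right)} = \left(- \frac{1}{3}\right) 22 = - \frac{22}{3}$)
$v = 6$ ($v = 3 + \left(-3\right) \left(-1\right) 1 = 3 + 3 \cdot 1 = 3 + 3 = 6$)
$G{\left(B \right)} = 6 - B$
$\left(386 - 2892\right) \left(G{\left(45 \right)} + b{\left(f,-25 \right)}\right) = \left(386 - 2892\right) \left(\left(6 - 45\right) - \frac{22}{3}\right) = - 2506 \left(\left(6 - 45\right) - \frac{22}{3}\right) = - 2506 \left(-39 - \frac{22}{3}\right) = \left(-2506\right) \left(- \frac{139}{3}\right) = \frac{348334}{3}$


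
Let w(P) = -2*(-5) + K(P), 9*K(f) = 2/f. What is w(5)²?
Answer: 204304/2025 ≈ 100.89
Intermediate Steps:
K(f) = 2/(9*f) (K(f) = (2/f)/9 = 2/(9*f))
w(P) = 10 + 2/(9*P) (w(P) = -2*(-5) + 2/(9*P) = 10 + 2/(9*P))
w(5)² = (10 + (2/9)/5)² = (10 + (2/9)*(⅕))² = (10 + 2/45)² = (452/45)² = 204304/2025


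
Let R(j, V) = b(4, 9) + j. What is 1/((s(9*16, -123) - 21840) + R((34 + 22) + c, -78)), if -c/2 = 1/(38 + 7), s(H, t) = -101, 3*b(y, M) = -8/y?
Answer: -45/984857 ≈ -4.5692e-5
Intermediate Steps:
b(y, M) = -8/(3*y) (b(y, M) = (-8/y)/3 = -8/(3*y))
c = -2/45 (c = -2/(38 + 7) = -2/45 ≈ -0.044444)
R(j, V) = -2/3 + j (R(j, V) = -8/3/4 + j = -8/3*1/4 + j = -2/3 + j)
1/((s(9*16, -123) - 21840) + R((34 + 22) + c, -78)) = 1/((-101 - 21840) + (-2/3 + ((34 + 22) - 2/45))) = 1/(-21941 + (-2/3 + (56 - 2/45))) = 1/(-21941 + (-2/3 + 2518/45)) = 1/(-21941 + 2488/45) = 1/(-984857/45) = -45/984857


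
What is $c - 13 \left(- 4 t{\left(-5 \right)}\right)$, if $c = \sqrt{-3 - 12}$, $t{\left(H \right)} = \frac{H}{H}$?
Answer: $52 + i \sqrt{15} \approx 52.0 + 3.873 i$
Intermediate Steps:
$t{\left(H \right)} = 1$
$c = i \sqrt{15}$ ($c = \sqrt{-3 - 12} = \sqrt{-15} = i \sqrt{15} \approx 3.873 i$)
$c - 13 \left(- 4 t{\left(-5 \right)}\right) = i \sqrt{15} - 13 \left(\left(-4\right) 1\right) = i \sqrt{15} - -52 = i \sqrt{15} + 52 = 52 + i \sqrt{15}$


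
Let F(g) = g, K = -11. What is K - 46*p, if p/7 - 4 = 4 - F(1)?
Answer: -2265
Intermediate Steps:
p = 49 (p = 28 + 7*(4 - 1*1) = 28 + 7*(4 - 1) = 28 + 7*3 = 28 + 21 = 49)
K - 46*p = -11 - 46*49 = -11 - 2254 = -2265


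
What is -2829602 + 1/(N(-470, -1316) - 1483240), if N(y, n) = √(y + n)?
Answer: -3112563472452953806/1100000449693 - I*√1786/2200000899386 ≈ -2.8296e+6 - 1.921e-11*I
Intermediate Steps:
N(y, n) = √(n + y)
-2829602 + 1/(N(-470, -1316) - 1483240) = -2829602 + 1/(√(-1316 - 470) - 1483240) = -2829602 + 1/(√(-1786) - 1483240) = -2829602 + 1/(I*√1786 - 1483240) = -2829602 + 1/(-1483240 + I*√1786)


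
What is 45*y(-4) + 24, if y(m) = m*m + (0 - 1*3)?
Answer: 609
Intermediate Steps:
y(m) = -3 + m**2 (y(m) = m**2 + (0 - 3) = m**2 - 3 = -3 + m**2)
45*y(-4) + 24 = 45*(-3 + (-4)**2) + 24 = 45*(-3 + 16) + 24 = 45*13 + 24 = 585 + 24 = 609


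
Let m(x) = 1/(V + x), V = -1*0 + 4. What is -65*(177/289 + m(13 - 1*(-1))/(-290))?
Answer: -12007463/301716 ≈ -39.797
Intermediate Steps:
V = 4 (V = 0 + 4 = 4)
m(x) = 1/(4 + x)
-65*(177/289 + m(13 - 1*(-1))/(-290)) = -65*(177/289 + 1/((4 + (13 - 1*(-1)))*(-290))) = -65*(177*(1/289) - 1/290/(4 + (13 + 1))) = -65*(177/289 - 1/290/(4 + 14)) = -65*(177/289 - 1/290/18) = -65*(177/289 + (1/18)*(-1/290)) = -65*(177/289 - 1/5220) = -65*923651/1508580 = -12007463/301716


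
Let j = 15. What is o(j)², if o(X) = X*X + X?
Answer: 57600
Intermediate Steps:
o(X) = X + X² (o(X) = X² + X = X + X²)
o(j)² = (15*(1 + 15))² = (15*16)² = 240² = 57600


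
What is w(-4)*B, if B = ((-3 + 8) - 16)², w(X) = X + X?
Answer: -968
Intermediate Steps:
w(X) = 2*X
B = 121 (B = (5 - 16)² = (-11)² = 121)
w(-4)*B = (2*(-4))*121 = -8*121 = -968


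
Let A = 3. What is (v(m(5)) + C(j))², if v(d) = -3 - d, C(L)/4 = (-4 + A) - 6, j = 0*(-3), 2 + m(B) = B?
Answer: 1156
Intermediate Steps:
m(B) = -2 + B
j = 0
C(L) = -28 (C(L) = 4*((-4 + 3) - 6) = 4*(-1 - 6) = 4*(-7) = -28)
(v(m(5)) + C(j))² = ((-3 - (-2 + 5)) - 28)² = ((-3 - 1*3) - 28)² = ((-3 - 3) - 28)² = (-6 - 28)² = (-34)² = 1156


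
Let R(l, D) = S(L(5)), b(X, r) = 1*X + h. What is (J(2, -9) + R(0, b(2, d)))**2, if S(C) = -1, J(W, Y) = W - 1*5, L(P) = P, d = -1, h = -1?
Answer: 16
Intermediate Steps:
J(W, Y) = -5 + W (J(W, Y) = W - 5 = -5 + W)
b(X, r) = -1 + X (b(X, r) = 1*X - 1 = X - 1 = -1 + X)
R(l, D) = -1
(J(2, -9) + R(0, b(2, d)))**2 = ((-5 + 2) - 1)**2 = (-3 - 1)**2 = (-4)**2 = 16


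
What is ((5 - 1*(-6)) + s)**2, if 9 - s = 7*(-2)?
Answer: 1156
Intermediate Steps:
s = 23 (s = 9 - 7*(-2) = 9 - 1*(-14) = 9 + 14 = 23)
((5 - 1*(-6)) + s)**2 = ((5 - 1*(-6)) + 23)**2 = ((5 + 6) + 23)**2 = (11 + 23)**2 = 34**2 = 1156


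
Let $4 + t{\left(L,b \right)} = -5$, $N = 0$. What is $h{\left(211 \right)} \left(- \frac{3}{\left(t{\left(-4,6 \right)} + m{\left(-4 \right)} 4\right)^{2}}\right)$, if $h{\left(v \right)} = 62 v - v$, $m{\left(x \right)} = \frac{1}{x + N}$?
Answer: $- \frac{38613}{100} \approx -386.13$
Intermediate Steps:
$t{\left(L,b \right)} = -9$ ($t{\left(L,b \right)} = -4 - 5 = -9$)
$m{\left(x \right)} = \frac{1}{x}$ ($m{\left(x \right)} = \frac{1}{x + 0} = \frac{1}{x}$)
$h{\left(v \right)} = 61 v$
$h{\left(211 \right)} \left(- \frac{3}{\left(t{\left(-4,6 \right)} + m{\left(-4 \right)} 4\right)^{2}}\right) = 61 \cdot 211 \left(- \frac{3}{\left(-9 + \frac{1}{-4} \cdot 4\right)^{2}}\right) = 12871 \left(- \frac{3}{\left(-9 - 1\right)^{2}}\right) = 12871 \left(- \frac{3}{\left(-10\right)^{2}}\right) = 12871 \left(- \frac{3}{100}\right) = - \frac{38613}{100}$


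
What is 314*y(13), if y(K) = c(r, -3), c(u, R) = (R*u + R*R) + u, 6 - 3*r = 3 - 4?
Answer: 4082/3 ≈ 1360.7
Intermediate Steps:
r = 7/3 (r = 2 - (3 - 4)/3 = 2 - 1/3*(-1) = 2 + 1/3 = 7/3 ≈ 2.3333)
c(u, R) = u + R**2 + R*u (c(u, R) = (R*u + R**2) + u = (R**2 + R*u) + u = u + R**2 + R*u)
y(K) = 13/3 (y(K) = 7/3 + (-3)**2 - 3*7/3 = 7/3 + 9 - 7 = 13/3)
314*y(13) = 314*(13/3) = 4082/3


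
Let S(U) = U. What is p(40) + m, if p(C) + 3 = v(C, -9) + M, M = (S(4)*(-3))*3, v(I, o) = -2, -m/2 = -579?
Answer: 1117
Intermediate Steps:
m = 1158 (m = -2*(-579) = 1158)
M = -36 (M = (4*(-3))*3 = -12*3 = -36)
p(C) = -41 (p(C) = -3 + (-2 - 36) = -3 - 38 = -41)
p(40) + m = -41 + 1158 = 1117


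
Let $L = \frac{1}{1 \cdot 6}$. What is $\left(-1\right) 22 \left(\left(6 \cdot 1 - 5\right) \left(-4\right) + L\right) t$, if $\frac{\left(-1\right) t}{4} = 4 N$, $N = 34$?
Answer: $- \frac{137632}{3} \approx -45877.0$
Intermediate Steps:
$t = -544$ ($t = - 4 \cdot 4 \cdot 34 = \left(-4\right) 136 = -544$)
$L = \frac{1}{6}$ ($L = 1 \cdot \frac{1}{6} = \frac{1}{6} \approx 0.16667$)
$\left(-1\right) 22 \left(\left(6 \cdot 1 - 5\right) \left(-4\right) + L\right) t = \left(-1\right) 22 \left(\left(6 \cdot 1 - 5\right) \left(-4\right) + \frac{1}{6}\right) \left(-544\right) = - 22 \left(\left(6 - 5\right) \left(-4\right) + \frac{1}{6}\right) \left(-544\right) = - 22 \left(1 \left(-4\right) + \frac{1}{6}\right) \left(-544\right) = - 22 \left(-4 + \frac{1}{6}\right) \left(-544\right) = \left(-22\right) \left(- \frac{23}{6}\right) \left(-544\right) = \frac{253}{3} \left(-544\right) = - \frac{137632}{3}$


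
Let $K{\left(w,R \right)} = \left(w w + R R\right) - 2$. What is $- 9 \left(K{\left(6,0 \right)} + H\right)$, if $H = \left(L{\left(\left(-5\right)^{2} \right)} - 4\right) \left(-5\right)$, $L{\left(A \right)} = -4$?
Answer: $-666$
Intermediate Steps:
$K{\left(w,R \right)} = -2 + R^{2} + w^{2}$ ($K{\left(w,R \right)} = \left(w^{2} + R^{2}\right) - 2 = \left(R^{2} + w^{2}\right) - 2 = -2 + R^{2} + w^{2}$)
$H = 40$ ($H = \left(-4 - 4\right) \left(-5\right) = \left(-8\right) \left(-5\right) = 40$)
$- 9 \left(K{\left(6,0 \right)} + H\right) = - 9 \left(\left(-2 + 0^{2} + 6^{2}\right) + 40\right) = - 9 \left(\left(-2 + 0 + 36\right) + 40\right) = - 9 \left(34 + 40\right) = \left(-9\right) 74 = -666$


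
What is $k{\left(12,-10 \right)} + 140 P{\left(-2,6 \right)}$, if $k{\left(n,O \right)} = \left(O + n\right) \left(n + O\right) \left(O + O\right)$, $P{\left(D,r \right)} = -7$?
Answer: $-1060$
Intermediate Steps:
$k{\left(n,O \right)} = 2 O \left(O + n\right)^{2}$ ($k{\left(n,O \right)} = \left(O + n\right) \left(O + n\right) 2 O = \left(O + n\right) 2 O \left(O + n\right) = 2 O \left(O + n\right)^{2}$)
$k{\left(12,-10 \right)} + 140 P{\left(-2,6 \right)} = 2 \left(-10\right) \left(-10 + 12\right)^{2} + 140 \left(-7\right) = 2 \left(-10\right) 2^{2} - 980 = 2 \left(-10\right) 4 - 980 = -80 - 980 = -1060$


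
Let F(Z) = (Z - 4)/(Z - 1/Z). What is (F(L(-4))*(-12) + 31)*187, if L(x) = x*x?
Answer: 20537/5 ≈ 4107.4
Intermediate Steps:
L(x) = x²
F(Z) = (-4 + Z)/(Z - 1/Z)
(F(L(-4))*(-12) + 31)*187 = (((-4)²*(-4 + (-4)²)/(-1 + ((-4)²)²))*(-12) + 31)*187 = ((16*(-4 + 16)/(-1 + 16²))*(-12) + 31)*187 = ((16*12/(-1 + 256))*(-12) + 31)*187 = ((16*12/255)*(-12) + 31)*187 = ((16*(1/255)*12)*(-12) + 31)*187 = ((64/85)*(-12) + 31)*187 = (-768/85 + 31)*187 = (1867/85)*187 = 20537/5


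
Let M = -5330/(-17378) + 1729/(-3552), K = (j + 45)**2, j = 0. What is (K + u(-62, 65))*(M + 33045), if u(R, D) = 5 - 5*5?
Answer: 2044845598700795/30863328 ≈ 6.6255e+7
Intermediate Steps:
u(R, D) = -20 (u(R, D) = 5 - 25 = -20)
K = 2025 (K = (0 + 45)**2 = 45**2 = 2025)
M = -5557201/30863328 (M = -5330*(-1/17378) + 1729*(-1/3552) = 2665/8689 - 1729/3552 = -5557201/30863328 ≈ -0.18006)
(K + u(-62, 65))*(M + 33045) = (2025 - 20)*(-5557201/30863328 + 33045) = 2005*(1019873116559/30863328) = 2044845598700795/30863328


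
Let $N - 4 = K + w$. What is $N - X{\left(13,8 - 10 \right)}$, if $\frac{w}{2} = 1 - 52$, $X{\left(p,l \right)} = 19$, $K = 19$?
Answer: $-98$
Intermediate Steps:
$w = -102$ ($w = 2 \left(1 - 52\right) = 2 \left(-51\right) = -102$)
$N = -79$ ($N = 4 + \left(19 - 102\right) = 4 - 83 = -79$)
$N - X{\left(13,8 - 10 \right)} = -79 - 19 = -98$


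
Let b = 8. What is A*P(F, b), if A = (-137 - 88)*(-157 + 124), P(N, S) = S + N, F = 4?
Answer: 89100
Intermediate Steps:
P(N, S) = N + S
A = 7425 (A = -225*(-33) = 7425)
A*P(F, b) = 7425*(4 + 8) = 7425*12 = 89100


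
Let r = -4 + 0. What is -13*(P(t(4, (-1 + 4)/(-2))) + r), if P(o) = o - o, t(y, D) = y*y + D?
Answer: 52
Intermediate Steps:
t(y, D) = D + y² (t(y, D) = y² + D = D + y²)
r = -4
P(o) = 0
-13*(P(t(4, (-1 + 4)/(-2))) + r) = -13*(0 - 4) = -13*(-4) = 52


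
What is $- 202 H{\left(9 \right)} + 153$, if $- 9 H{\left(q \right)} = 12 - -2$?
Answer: $\frac{4205}{9} \approx 467.22$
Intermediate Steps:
$H{\left(q \right)} = - \frac{14}{9}$ ($H{\left(q \right)} = - \frac{12 - -2}{9} = - \frac{12 + 2}{9} = \left(- \frac{1}{9}\right) 14 = - \frac{14}{9}$)
$- 202 H{\left(9 \right)} + 153 = \left(-202\right) \left(- \frac{14}{9}\right) + 153 = \frac{2828}{9} + 153 = \frac{4205}{9}$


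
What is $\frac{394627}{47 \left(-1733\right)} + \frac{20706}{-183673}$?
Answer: $- \frac{10595549911}{2137192789} \approx -4.9577$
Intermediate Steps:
$\frac{394627}{47 \left(-1733\right)} + \frac{20706}{-183673} = \frac{394627}{-81451} + 20706 \left(- \frac{1}{183673}\right) = 394627 \left(- \frac{1}{81451}\right) - \frac{2958}{26239} = - \frac{394627}{81451} - \frac{2958}{26239} = - \frac{10595549911}{2137192789}$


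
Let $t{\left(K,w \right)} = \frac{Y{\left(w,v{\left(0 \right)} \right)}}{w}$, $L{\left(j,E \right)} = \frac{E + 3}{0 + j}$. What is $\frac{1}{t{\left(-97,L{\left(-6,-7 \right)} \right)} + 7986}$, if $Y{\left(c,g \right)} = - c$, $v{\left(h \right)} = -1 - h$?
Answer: $\frac{1}{7985} \approx 0.00012523$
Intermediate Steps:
$L{\left(j,E \right)} = \frac{3 + E}{j}$
$t{\left(K,w \right)} = -1$ ($t{\left(K,w \right)} = \frac{\left(-1\right) w}{w} = -1$)
$\frac{1}{t{\left(-97,L{\left(-6,-7 \right)} \right)} + 7986} = \frac{1}{-1 + 7986} = \frac{1}{7985}$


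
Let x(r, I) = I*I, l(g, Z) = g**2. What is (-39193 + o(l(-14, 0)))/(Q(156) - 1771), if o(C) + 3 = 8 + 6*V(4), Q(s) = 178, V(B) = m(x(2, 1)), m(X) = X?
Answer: 39182/1593 ≈ 24.596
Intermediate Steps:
x(r, I) = I**2
V(B) = 1 (V(B) = 1**2 = 1)
o(C) = 11 (o(C) = -3 + (8 + 6*1) = -3 + (8 + 6) = -3 + 14 = 11)
(-39193 + o(l(-14, 0)))/(Q(156) - 1771) = (-39193 + 11)/(178 - 1771) = -39182/(-1593) = -39182*(-1/1593) = 39182/1593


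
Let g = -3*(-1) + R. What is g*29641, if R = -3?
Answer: 0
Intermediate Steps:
g = 0 (g = -3*(-1) - 3 = 3 - 3 = 0)
g*29641 = 0*29641 = 0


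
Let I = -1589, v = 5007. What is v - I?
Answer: 6596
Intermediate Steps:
v - I = 5007 - 1*(-1589) = 5007 + 1589 = 6596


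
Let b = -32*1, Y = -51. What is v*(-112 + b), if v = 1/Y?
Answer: 48/17 ≈ 2.8235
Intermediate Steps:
b = -32
v = -1/51 (v = 1/(-51) = -1/51 ≈ -0.019608)
v*(-112 + b) = -(-112 - 32)/51 = -1/51*(-144) = 48/17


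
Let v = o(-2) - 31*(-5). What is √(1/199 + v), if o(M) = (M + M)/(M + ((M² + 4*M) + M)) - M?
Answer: √24949426/398 ≈ 12.550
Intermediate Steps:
o(M) = -M + 2*M/(M² + 6*M) (o(M) = (2*M)/(M + (M² + 5*M)) - M = (2*M)/(M² + 6*M) - M = 2*M/(M² + 6*M) - M = -M + 2*M/(M² + 6*M))
v = 315/2 (v = (2 - 1*(-2)² - 6*(-2))/(6 - 2) - 31*(-5) = (2 - 1*4 + 12)/4 - 1*(-155) = (2 - 4 + 12)/4 + 155 = (¼)*10 + 155 = 5/2 + 155 = 315/2 ≈ 157.50)
√(1/199 + v) = √(1/199 + 315/2) = √(62687/398) = √24949426/398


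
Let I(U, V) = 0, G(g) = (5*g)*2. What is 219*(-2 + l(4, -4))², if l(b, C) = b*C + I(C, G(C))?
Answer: 70956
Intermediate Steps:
G(g) = 10*g
l(b, C) = C*b (l(b, C) = b*C + 0 = C*b + 0 = C*b)
219*(-2 + l(4, -4))² = 219*(-2 - 4*4)² = 219*(-2 - 16)² = 219*(-18)² = 219*324 = 70956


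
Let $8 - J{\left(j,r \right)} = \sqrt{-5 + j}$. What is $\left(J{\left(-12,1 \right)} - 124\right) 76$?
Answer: $-8816 - 76 i \sqrt{17} \approx -8816.0 - 313.36 i$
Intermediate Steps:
$J{\left(j,r \right)} = 8 - \sqrt{-5 + j}$
$\left(J{\left(-12,1 \right)} - 124\right) 76 = \left(\left(8 - \sqrt{-5 - 12}\right) - 124\right) 76 = \left(\left(8 - \sqrt{-17}\right) - 124\right) 76 = \left(\left(8 - i \sqrt{17}\right) - 124\right) 76 = \left(-116 - i \sqrt{17}\right) 76 = -8816 - 76 i \sqrt{17}$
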